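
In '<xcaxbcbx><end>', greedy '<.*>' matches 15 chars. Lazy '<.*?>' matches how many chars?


Greedy '<.*>' tries to match as MUCH as possible.
Lazy '<.*?>' tries to match as LITTLE as possible.

String: '<xcaxbcbx><end>'
Greedy '<.*>' starts at first '<' and extends to the LAST '>': '<xcaxbcbx><end>' (15 chars)
Lazy '<.*?>' starts at first '<' and stops at the FIRST '>': '<xcaxbcbx>' (10 chars)

10


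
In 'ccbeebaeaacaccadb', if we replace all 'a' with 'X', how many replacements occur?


re.sub('a', 'X', text) replaces every occurrence of 'a' with 'X'.
Text: 'ccbeebaeaacaccadb'
Scanning for 'a':
  pos 6: 'a' -> replacement #1
  pos 8: 'a' -> replacement #2
  pos 9: 'a' -> replacement #3
  pos 11: 'a' -> replacement #4
  pos 14: 'a' -> replacement #5
Total replacements: 5

5


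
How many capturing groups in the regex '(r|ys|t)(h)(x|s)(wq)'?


To count capturing groups, count each '(' that starts a group.
Pattern: '(r|ys|t)(h)(x|s)(wq)'
Walking through the pattern:
  Position 0: '(' -> group #1
  Position 8: '(' -> group #2
  Position 11: '(' -> group #3
  Position 16: '(' -> group #4
Total capturing groups: 4

4


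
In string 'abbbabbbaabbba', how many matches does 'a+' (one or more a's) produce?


Pattern 'a+' matches one or more consecutive a's.
String: 'abbbabbbaabbba'
Scanning for runs of a:
  Match 1: 'a' (length 1)
  Match 2: 'a' (length 1)
  Match 3: 'aa' (length 2)
  Match 4: 'a' (length 1)
Total matches: 4

4


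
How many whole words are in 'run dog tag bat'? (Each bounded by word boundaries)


Word boundaries (\b) mark the start/end of each word.
Text: 'run dog tag bat'
Splitting by whitespace:
  Word 1: 'run'
  Word 2: 'dog'
  Word 3: 'tag'
  Word 4: 'bat'
Total whole words: 4

4


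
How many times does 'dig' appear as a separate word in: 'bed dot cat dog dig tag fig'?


Scanning each word for exact match 'dig':
  Word 1: 'bed' -> no
  Word 2: 'dot' -> no
  Word 3: 'cat' -> no
  Word 4: 'dog' -> no
  Word 5: 'dig' -> MATCH
  Word 6: 'tag' -> no
  Word 7: 'fig' -> no
Total matches: 1

1


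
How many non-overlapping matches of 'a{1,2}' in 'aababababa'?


Pattern 'a{1,2}' matches between 1 and 2 consecutive a's (greedy).
String: 'aababababa'
Finding runs of a's and applying greedy matching:
  Run at pos 0: 'aa' (length 2)
  Run at pos 3: 'a' (length 1)
  Run at pos 5: 'a' (length 1)
  Run at pos 7: 'a' (length 1)
  Run at pos 9: 'a' (length 1)
Matches: ['aa', 'a', 'a', 'a', 'a']
Count: 5

5


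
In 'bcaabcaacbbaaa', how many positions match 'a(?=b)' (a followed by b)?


Lookahead 'a(?=b)' matches 'a' only when followed by 'b'.
String: 'bcaabcaacbbaaa'
Checking each position where char is 'a':
  pos 2: 'a' -> no (next='a')
  pos 3: 'a' -> MATCH (next='b')
  pos 6: 'a' -> no (next='a')
  pos 7: 'a' -> no (next='c')
  pos 11: 'a' -> no (next='a')
  pos 12: 'a' -> no (next='a')
Matching positions: [3]
Count: 1

1


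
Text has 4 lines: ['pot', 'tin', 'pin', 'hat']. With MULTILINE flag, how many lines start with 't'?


With MULTILINE flag, ^ matches the start of each line.
Lines: ['pot', 'tin', 'pin', 'hat']
Checking which lines start with 't':
  Line 1: 'pot' -> no
  Line 2: 'tin' -> MATCH
  Line 3: 'pin' -> no
  Line 4: 'hat' -> no
Matching lines: ['tin']
Count: 1

1


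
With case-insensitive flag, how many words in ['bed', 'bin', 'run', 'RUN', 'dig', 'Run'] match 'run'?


Case-insensitive matching: compare each word's lowercase form to 'run'.
  'bed' -> lower='bed' -> no
  'bin' -> lower='bin' -> no
  'run' -> lower='run' -> MATCH
  'RUN' -> lower='run' -> MATCH
  'dig' -> lower='dig' -> no
  'Run' -> lower='run' -> MATCH
Matches: ['run', 'RUN', 'Run']
Count: 3

3


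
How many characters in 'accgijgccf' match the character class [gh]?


Character class [gh] matches any of: {g, h}
Scanning string 'accgijgccf' character by character:
  pos 0: 'a' -> no
  pos 1: 'c' -> no
  pos 2: 'c' -> no
  pos 3: 'g' -> MATCH
  pos 4: 'i' -> no
  pos 5: 'j' -> no
  pos 6: 'g' -> MATCH
  pos 7: 'c' -> no
  pos 8: 'c' -> no
  pos 9: 'f' -> no
Total matches: 2

2


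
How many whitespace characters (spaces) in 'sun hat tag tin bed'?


\s matches whitespace characters (spaces, tabs, etc.).
Text: 'sun hat tag tin bed'
This text has 5 words separated by spaces.
Number of spaces = number of words - 1 = 5 - 1 = 4

4


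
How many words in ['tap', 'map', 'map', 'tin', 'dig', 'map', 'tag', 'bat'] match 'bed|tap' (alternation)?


Alternation 'bed|tap' matches either 'bed' or 'tap'.
Checking each word:
  'tap' -> MATCH
  'map' -> no
  'map' -> no
  'tin' -> no
  'dig' -> no
  'map' -> no
  'tag' -> no
  'bat' -> no
Matches: ['tap']
Count: 1

1


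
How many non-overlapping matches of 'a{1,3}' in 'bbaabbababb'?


Pattern 'a{1,3}' matches between 1 and 3 consecutive a's (greedy).
String: 'bbaabbababb'
Finding runs of a's and applying greedy matching:
  Run at pos 2: 'aa' (length 2)
  Run at pos 6: 'a' (length 1)
  Run at pos 8: 'a' (length 1)
Matches: ['aa', 'a', 'a']
Count: 3

3


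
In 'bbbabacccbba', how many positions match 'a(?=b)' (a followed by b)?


Lookahead 'a(?=b)' matches 'a' only when followed by 'b'.
String: 'bbbabacccbba'
Checking each position where char is 'a':
  pos 3: 'a' -> MATCH (next='b')
  pos 5: 'a' -> no (next='c')
Matching positions: [3]
Count: 1

1


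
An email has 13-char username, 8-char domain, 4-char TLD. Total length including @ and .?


An email address has format: username@domain.tld
Username length: 13
'@' character: 1
Domain length: 8
'.' character: 1
TLD length: 4
Total = 13 + 1 + 8 + 1 + 4 = 27

27


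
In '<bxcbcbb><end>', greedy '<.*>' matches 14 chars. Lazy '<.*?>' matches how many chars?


Greedy '<.*>' tries to match as MUCH as possible.
Lazy '<.*?>' tries to match as LITTLE as possible.

String: '<bxcbcbb><end>'
Greedy '<.*>' starts at first '<' and extends to the LAST '>': '<bxcbcbb><end>' (14 chars)
Lazy '<.*?>' starts at first '<' and stops at the FIRST '>': '<bxcbcbb>' (9 chars)

9


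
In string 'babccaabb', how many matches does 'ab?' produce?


Pattern 'ab?' matches 'a' optionally followed by 'b'.
String: 'babccaabb'
Scanning left to right for 'a' then checking next char:
  Match 1: 'ab' (a followed by b)
  Match 2: 'a' (a not followed by b)
  Match 3: 'ab' (a followed by b)
Total matches: 3

3


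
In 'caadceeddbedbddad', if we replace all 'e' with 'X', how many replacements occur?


re.sub('e', 'X', text) replaces every occurrence of 'e' with 'X'.
Text: 'caadceeddbedbddad'
Scanning for 'e':
  pos 5: 'e' -> replacement #1
  pos 6: 'e' -> replacement #2
  pos 10: 'e' -> replacement #3
Total replacements: 3

3


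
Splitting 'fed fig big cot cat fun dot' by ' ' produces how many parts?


Splitting by ' ' breaks the string at each occurrence of the separator.
Text: 'fed fig big cot cat fun dot'
Parts after split:
  Part 1: 'fed'
  Part 2: 'fig'
  Part 3: 'big'
  Part 4: 'cot'
  Part 5: 'cat'
  Part 6: 'fun'
  Part 7: 'dot'
Total parts: 7

7


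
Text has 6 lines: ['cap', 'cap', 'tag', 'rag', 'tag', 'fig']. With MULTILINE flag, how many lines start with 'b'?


With MULTILINE flag, ^ matches the start of each line.
Lines: ['cap', 'cap', 'tag', 'rag', 'tag', 'fig']
Checking which lines start with 'b':
  Line 1: 'cap' -> no
  Line 2: 'cap' -> no
  Line 3: 'tag' -> no
  Line 4: 'rag' -> no
  Line 5: 'tag' -> no
  Line 6: 'fig' -> no
Matching lines: []
Count: 0

0


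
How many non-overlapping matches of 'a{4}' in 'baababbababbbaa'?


Pattern 'a{4}' matches exactly 4 consecutive a's (greedy, non-overlapping).
String: 'baababbababbbaa'
Scanning for runs of a's:
  Run at pos 1: 'aa' (length 2) -> 0 match(es)
  Run at pos 4: 'a' (length 1) -> 0 match(es)
  Run at pos 7: 'a' (length 1) -> 0 match(es)
  Run at pos 9: 'a' (length 1) -> 0 match(es)
  Run at pos 13: 'aa' (length 2) -> 0 match(es)
Matches found: []
Total: 0

0


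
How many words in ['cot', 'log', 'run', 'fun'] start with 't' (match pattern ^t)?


Pattern ^t anchors to start of word. Check which words begin with 't':
  'cot' -> no
  'log' -> no
  'run' -> no
  'fun' -> no
Matching words: []
Count: 0

0


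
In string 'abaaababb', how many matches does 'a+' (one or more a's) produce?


Pattern 'a+' matches one or more consecutive a's.
String: 'abaaababb'
Scanning for runs of a:
  Match 1: 'a' (length 1)
  Match 2: 'aaa' (length 3)
  Match 3: 'a' (length 1)
Total matches: 3

3


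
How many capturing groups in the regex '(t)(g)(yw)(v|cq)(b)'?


To count capturing groups, count each '(' that starts a group.
Pattern: '(t)(g)(yw)(v|cq)(b)'
Walking through the pattern:
  Position 0: '(' -> group #1
  Position 3: '(' -> group #2
  Position 6: '(' -> group #3
  Position 10: '(' -> group #4
  Position 16: '(' -> group #5
Total capturing groups: 5

5


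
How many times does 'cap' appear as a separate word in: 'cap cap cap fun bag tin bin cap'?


Scanning each word for exact match 'cap':
  Word 1: 'cap' -> MATCH
  Word 2: 'cap' -> MATCH
  Word 3: 'cap' -> MATCH
  Word 4: 'fun' -> no
  Word 5: 'bag' -> no
  Word 6: 'tin' -> no
  Word 7: 'bin' -> no
  Word 8: 'cap' -> MATCH
Total matches: 4

4


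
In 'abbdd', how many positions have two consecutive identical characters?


Looking for consecutive identical characters in 'abbdd':
  pos 0-1: 'a' vs 'b' -> different
  pos 1-2: 'b' vs 'b' -> MATCH ('bb')
  pos 2-3: 'b' vs 'd' -> different
  pos 3-4: 'd' vs 'd' -> MATCH ('dd')
Consecutive identical pairs: ['bb', 'dd']
Count: 2

2


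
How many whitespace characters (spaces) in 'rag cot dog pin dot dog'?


\s matches whitespace characters (spaces, tabs, etc.).
Text: 'rag cot dog pin dot dog'
This text has 6 words separated by spaces.
Number of spaces = number of words - 1 = 6 - 1 = 5

5


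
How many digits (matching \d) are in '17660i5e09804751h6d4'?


\d matches any digit 0-9.
Scanning '17660i5e09804751h6d4':
  pos 0: '1' -> DIGIT
  pos 1: '7' -> DIGIT
  pos 2: '6' -> DIGIT
  pos 3: '6' -> DIGIT
  pos 4: '0' -> DIGIT
  pos 6: '5' -> DIGIT
  pos 8: '0' -> DIGIT
  pos 9: '9' -> DIGIT
  pos 10: '8' -> DIGIT
  pos 11: '0' -> DIGIT
  pos 12: '4' -> DIGIT
  pos 13: '7' -> DIGIT
  pos 14: '5' -> DIGIT
  pos 15: '1' -> DIGIT
  pos 17: '6' -> DIGIT
  pos 19: '4' -> DIGIT
Digits found: ['1', '7', '6', '6', '0', '5', '0', '9', '8', '0', '4', '7', '5', '1', '6', '4']
Total: 16

16


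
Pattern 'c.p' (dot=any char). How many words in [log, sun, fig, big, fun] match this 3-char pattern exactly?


Pattern 'c.p' means: starts with 'c', any single char, ends with 'p'.
Checking each word (must be exactly 3 chars):
  'log' (len=3): no
  'sun' (len=3): no
  'fig' (len=3): no
  'big' (len=3): no
  'fun' (len=3): no
Matching words: []
Total: 0

0


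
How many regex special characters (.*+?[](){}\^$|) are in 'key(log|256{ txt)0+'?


Regex special characters are: . * + ? [ ] ( ) { } \ ^ $ |
Scanning 'key(log|256{ txt)0+':
  pos 3: '(' -> SPECIAL
  pos 7: '|' -> SPECIAL
  pos 11: '{' -> SPECIAL
  pos 16: ')' -> SPECIAL
  pos 18: '+' -> SPECIAL
Special chars found: ['(', '|', '{', ')', '+']
Total: 5

5


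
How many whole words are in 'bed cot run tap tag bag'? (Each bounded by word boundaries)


Word boundaries (\b) mark the start/end of each word.
Text: 'bed cot run tap tag bag'
Splitting by whitespace:
  Word 1: 'bed'
  Word 2: 'cot'
  Word 3: 'run'
  Word 4: 'tap'
  Word 5: 'tag'
  Word 6: 'bag'
Total whole words: 6

6


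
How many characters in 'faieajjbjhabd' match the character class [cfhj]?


Character class [cfhj] matches any of: {c, f, h, j}
Scanning string 'faieajjbjhabd' character by character:
  pos 0: 'f' -> MATCH
  pos 1: 'a' -> no
  pos 2: 'i' -> no
  pos 3: 'e' -> no
  pos 4: 'a' -> no
  pos 5: 'j' -> MATCH
  pos 6: 'j' -> MATCH
  pos 7: 'b' -> no
  pos 8: 'j' -> MATCH
  pos 9: 'h' -> MATCH
  pos 10: 'a' -> no
  pos 11: 'b' -> no
  pos 12: 'd' -> no
Total matches: 5

5


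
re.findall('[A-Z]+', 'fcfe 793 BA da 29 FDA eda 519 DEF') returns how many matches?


Pattern '[A-Z]+' finds one or more uppercase letters.
Text: 'fcfe 793 BA da 29 FDA eda 519 DEF'
Scanning for matches:
  Match 1: 'BA'
  Match 2: 'FDA'
  Match 3: 'DEF'
Total matches: 3

3


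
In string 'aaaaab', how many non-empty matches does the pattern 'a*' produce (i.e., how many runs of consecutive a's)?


Pattern 'a*' matches zero or more a's. We want non-empty runs of consecutive a's.
String: 'aaaaab'
Walking through the string to find runs of a's:
  Run 1: positions 0-4 -> 'aaaaa'
Non-empty runs found: ['aaaaa']
Count: 1

1


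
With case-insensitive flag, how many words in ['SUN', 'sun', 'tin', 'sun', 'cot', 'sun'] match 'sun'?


Case-insensitive matching: compare each word's lowercase form to 'sun'.
  'SUN' -> lower='sun' -> MATCH
  'sun' -> lower='sun' -> MATCH
  'tin' -> lower='tin' -> no
  'sun' -> lower='sun' -> MATCH
  'cot' -> lower='cot' -> no
  'sun' -> lower='sun' -> MATCH
Matches: ['SUN', 'sun', 'sun', 'sun']
Count: 4

4


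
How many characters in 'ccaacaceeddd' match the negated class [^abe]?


Negated class [^abe] matches any char NOT in {a, b, e}
Scanning 'ccaacaceeddd':
  pos 0: 'c' -> MATCH
  pos 1: 'c' -> MATCH
  pos 2: 'a' -> no (excluded)
  pos 3: 'a' -> no (excluded)
  pos 4: 'c' -> MATCH
  pos 5: 'a' -> no (excluded)
  pos 6: 'c' -> MATCH
  pos 7: 'e' -> no (excluded)
  pos 8: 'e' -> no (excluded)
  pos 9: 'd' -> MATCH
  pos 10: 'd' -> MATCH
  pos 11: 'd' -> MATCH
Total matches: 7

7


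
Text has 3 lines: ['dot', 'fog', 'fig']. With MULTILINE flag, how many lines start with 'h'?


With MULTILINE flag, ^ matches the start of each line.
Lines: ['dot', 'fog', 'fig']
Checking which lines start with 'h':
  Line 1: 'dot' -> no
  Line 2: 'fog' -> no
  Line 3: 'fig' -> no
Matching lines: []
Count: 0

0


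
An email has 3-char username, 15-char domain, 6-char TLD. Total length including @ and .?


An email address has format: username@domain.tld
Username length: 3
'@' character: 1
Domain length: 15
'.' character: 1
TLD length: 6
Total = 3 + 1 + 15 + 1 + 6 = 26

26


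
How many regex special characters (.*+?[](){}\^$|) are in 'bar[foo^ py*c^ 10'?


Regex special characters are: . * + ? [ ] ( ) { } \ ^ $ |
Scanning 'bar[foo^ py*c^ 10':
  pos 3: '[' -> SPECIAL
  pos 7: '^' -> SPECIAL
  pos 11: '*' -> SPECIAL
  pos 13: '^' -> SPECIAL
Special chars found: ['[', '^', '*', '^']
Total: 4

4


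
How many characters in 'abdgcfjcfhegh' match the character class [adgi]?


Character class [adgi] matches any of: {a, d, g, i}
Scanning string 'abdgcfjcfhegh' character by character:
  pos 0: 'a' -> MATCH
  pos 1: 'b' -> no
  pos 2: 'd' -> MATCH
  pos 3: 'g' -> MATCH
  pos 4: 'c' -> no
  pos 5: 'f' -> no
  pos 6: 'j' -> no
  pos 7: 'c' -> no
  pos 8: 'f' -> no
  pos 9: 'h' -> no
  pos 10: 'e' -> no
  pos 11: 'g' -> MATCH
  pos 12: 'h' -> no
Total matches: 4

4


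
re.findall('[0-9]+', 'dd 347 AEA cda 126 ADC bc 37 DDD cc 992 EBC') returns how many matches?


Pattern '[0-9]+' finds one or more digits.
Text: 'dd 347 AEA cda 126 ADC bc 37 DDD cc 992 EBC'
Scanning for matches:
  Match 1: '347'
  Match 2: '126'
  Match 3: '37'
  Match 4: '992'
Total matches: 4

4


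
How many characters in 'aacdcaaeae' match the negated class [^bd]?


Negated class [^bd] matches any char NOT in {b, d}
Scanning 'aacdcaaeae':
  pos 0: 'a' -> MATCH
  pos 1: 'a' -> MATCH
  pos 2: 'c' -> MATCH
  pos 3: 'd' -> no (excluded)
  pos 4: 'c' -> MATCH
  pos 5: 'a' -> MATCH
  pos 6: 'a' -> MATCH
  pos 7: 'e' -> MATCH
  pos 8: 'a' -> MATCH
  pos 9: 'e' -> MATCH
Total matches: 9

9


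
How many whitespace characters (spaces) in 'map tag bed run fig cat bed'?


\s matches whitespace characters (spaces, tabs, etc.).
Text: 'map tag bed run fig cat bed'
This text has 7 words separated by spaces.
Number of spaces = number of words - 1 = 7 - 1 = 6

6


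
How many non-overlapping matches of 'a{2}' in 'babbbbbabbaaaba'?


Pattern 'a{2}' matches exactly 2 consecutive a's (greedy, non-overlapping).
String: 'babbbbbabbaaaba'
Scanning for runs of a's:
  Run at pos 1: 'a' (length 1) -> 0 match(es)
  Run at pos 7: 'a' (length 1) -> 0 match(es)
  Run at pos 10: 'aaa' (length 3) -> 1 match(es)
  Run at pos 14: 'a' (length 1) -> 0 match(es)
Matches found: ['aa']
Total: 1

1


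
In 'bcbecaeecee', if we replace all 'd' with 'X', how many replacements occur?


re.sub('d', 'X', text) replaces every occurrence of 'd' with 'X'.
Text: 'bcbecaeecee'
Scanning for 'd':
Total replacements: 0

0


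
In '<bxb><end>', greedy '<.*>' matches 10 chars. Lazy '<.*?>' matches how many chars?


Greedy '<.*>' tries to match as MUCH as possible.
Lazy '<.*?>' tries to match as LITTLE as possible.

String: '<bxb><end>'
Greedy '<.*>' starts at first '<' and extends to the LAST '>': '<bxb><end>' (10 chars)
Lazy '<.*?>' starts at first '<' and stops at the FIRST '>': '<bxb>' (5 chars)

5


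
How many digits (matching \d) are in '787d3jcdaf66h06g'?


\d matches any digit 0-9.
Scanning '787d3jcdaf66h06g':
  pos 0: '7' -> DIGIT
  pos 1: '8' -> DIGIT
  pos 2: '7' -> DIGIT
  pos 4: '3' -> DIGIT
  pos 10: '6' -> DIGIT
  pos 11: '6' -> DIGIT
  pos 13: '0' -> DIGIT
  pos 14: '6' -> DIGIT
Digits found: ['7', '8', '7', '3', '6', '6', '0', '6']
Total: 8

8


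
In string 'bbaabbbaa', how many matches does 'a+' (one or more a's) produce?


Pattern 'a+' matches one or more consecutive a's.
String: 'bbaabbbaa'
Scanning for runs of a:
  Match 1: 'aa' (length 2)
  Match 2: 'aa' (length 2)
Total matches: 2

2


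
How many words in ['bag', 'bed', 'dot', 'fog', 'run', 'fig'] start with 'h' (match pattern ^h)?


Pattern ^h anchors to start of word. Check which words begin with 'h':
  'bag' -> no
  'bed' -> no
  'dot' -> no
  'fog' -> no
  'run' -> no
  'fig' -> no
Matching words: []
Count: 0

0


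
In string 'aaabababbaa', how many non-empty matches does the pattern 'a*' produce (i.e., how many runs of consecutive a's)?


Pattern 'a*' matches zero or more a's. We want non-empty runs of consecutive a's.
String: 'aaabababbaa'
Walking through the string to find runs of a's:
  Run 1: positions 0-2 -> 'aaa'
  Run 2: positions 4-4 -> 'a'
  Run 3: positions 6-6 -> 'a'
  Run 4: positions 9-10 -> 'aa'
Non-empty runs found: ['aaa', 'a', 'a', 'aa']
Count: 4

4


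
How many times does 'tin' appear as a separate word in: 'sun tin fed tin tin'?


Scanning each word for exact match 'tin':
  Word 1: 'sun' -> no
  Word 2: 'tin' -> MATCH
  Word 3: 'fed' -> no
  Word 4: 'tin' -> MATCH
  Word 5: 'tin' -> MATCH
Total matches: 3

3


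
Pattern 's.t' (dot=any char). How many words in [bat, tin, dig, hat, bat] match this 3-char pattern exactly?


Pattern 's.t' means: starts with 's', any single char, ends with 't'.
Checking each word (must be exactly 3 chars):
  'bat' (len=3): no
  'tin' (len=3): no
  'dig' (len=3): no
  'hat' (len=3): no
  'bat' (len=3): no
Matching words: []
Total: 0

0


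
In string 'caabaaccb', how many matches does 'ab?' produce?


Pattern 'ab?' matches 'a' optionally followed by 'b'.
String: 'caabaaccb'
Scanning left to right for 'a' then checking next char:
  Match 1: 'a' (a not followed by b)
  Match 2: 'ab' (a followed by b)
  Match 3: 'a' (a not followed by b)
  Match 4: 'a' (a not followed by b)
Total matches: 4

4


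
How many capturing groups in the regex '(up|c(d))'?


To count capturing groups, count each '(' that starts a group.
Pattern: '(up|c(d))'
Walking through the pattern:
  Position 0: '(' -> group #1
  Position 5: '(' -> group #2
Total capturing groups: 2

2


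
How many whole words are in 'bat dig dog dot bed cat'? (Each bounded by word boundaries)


Word boundaries (\b) mark the start/end of each word.
Text: 'bat dig dog dot bed cat'
Splitting by whitespace:
  Word 1: 'bat'
  Word 2: 'dig'
  Word 3: 'dog'
  Word 4: 'dot'
  Word 5: 'bed'
  Word 6: 'cat'
Total whole words: 6

6


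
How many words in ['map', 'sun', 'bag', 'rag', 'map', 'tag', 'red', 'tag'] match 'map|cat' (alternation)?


Alternation 'map|cat' matches either 'map' or 'cat'.
Checking each word:
  'map' -> MATCH
  'sun' -> no
  'bag' -> no
  'rag' -> no
  'map' -> MATCH
  'tag' -> no
  'red' -> no
  'tag' -> no
Matches: ['map', 'map']
Count: 2

2


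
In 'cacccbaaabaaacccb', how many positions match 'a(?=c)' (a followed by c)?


Lookahead 'a(?=c)' matches 'a' only when followed by 'c'.
String: 'cacccbaaabaaacccb'
Checking each position where char is 'a':
  pos 1: 'a' -> MATCH (next='c')
  pos 6: 'a' -> no (next='a')
  pos 7: 'a' -> no (next='a')
  pos 8: 'a' -> no (next='b')
  pos 10: 'a' -> no (next='a')
  pos 11: 'a' -> no (next='a')
  pos 12: 'a' -> MATCH (next='c')
Matching positions: [1, 12]
Count: 2

2


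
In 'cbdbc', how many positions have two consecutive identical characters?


Looking for consecutive identical characters in 'cbdbc':
  pos 0-1: 'c' vs 'b' -> different
  pos 1-2: 'b' vs 'd' -> different
  pos 2-3: 'd' vs 'b' -> different
  pos 3-4: 'b' vs 'c' -> different
Consecutive identical pairs: []
Count: 0

0


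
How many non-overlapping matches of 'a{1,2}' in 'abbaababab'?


Pattern 'a{1,2}' matches between 1 and 2 consecutive a's (greedy).
String: 'abbaababab'
Finding runs of a's and applying greedy matching:
  Run at pos 0: 'a' (length 1)
  Run at pos 3: 'aa' (length 2)
  Run at pos 6: 'a' (length 1)
  Run at pos 8: 'a' (length 1)
Matches: ['a', 'aa', 'a', 'a']
Count: 4

4


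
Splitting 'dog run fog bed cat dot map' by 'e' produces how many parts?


Splitting by 'e' breaks the string at each occurrence of the separator.
Text: 'dog run fog bed cat dot map'
Parts after split:
  Part 1: 'dog run fog b'
  Part 2: 'd cat dot map'
Total parts: 2

2


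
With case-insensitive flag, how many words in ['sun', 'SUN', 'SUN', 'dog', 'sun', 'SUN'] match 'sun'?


Case-insensitive matching: compare each word's lowercase form to 'sun'.
  'sun' -> lower='sun' -> MATCH
  'SUN' -> lower='sun' -> MATCH
  'SUN' -> lower='sun' -> MATCH
  'dog' -> lower='dog' -> no
  'sun' -> lower='sun' -> MATCH
  'SUN' -> lower='sun' -> MATCH
Matches: ['sun', 'SUN', 'SUN', 'sun', 'SUN']
Count: 5

5


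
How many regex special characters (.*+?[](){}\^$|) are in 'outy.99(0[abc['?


Regex special characters are: . * + ? [ ] ( ) { } \ ^ $ |
Scanning 'outy.99(0[abc[':
  pos 4: '.' -> SPECIAL
  pos 7: '(' -> SPECIAL
  pos 9: '[' -> SPECIAL
  pos 13: '[' -> SPECIAL
Special chars found: ['.', '(', '[', '[']
Total: 4

4


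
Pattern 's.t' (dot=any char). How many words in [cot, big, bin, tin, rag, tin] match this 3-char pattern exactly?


Pattern 's.t' means: starts with 's', any single char, ends with 't'.
Checking each word (must be exactly 3 chars):
  'cot' (len=3): no
  'big' (len=3): no
  'bin' (len=3): no
  'tin' (len=3): no
  'rag' (len=3): no
  'tin' (len=3): no
Matching words: []
Total: 0

0


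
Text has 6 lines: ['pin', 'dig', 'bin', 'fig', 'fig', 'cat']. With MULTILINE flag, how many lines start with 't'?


With MULTILINE flag, ^ matches the start of each line.
Lines: ['pin', 'dig', 'bin', 'fig', 'fig', 'cat']
Checking which lines start with 't':
  Line 1: 'pin' -> no
  Line 2: 'dig' -> no
  Line 3: 'bin' -> no
  Line 4: 'fig' -> no
  Line 5: 'fig' -> no
  Line 6: 'cat' -> no
Matching lines: []
Count: 0

0


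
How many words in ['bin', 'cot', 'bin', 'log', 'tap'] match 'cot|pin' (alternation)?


Alternation 'cot|pin' matches either 'cot' or 'pin'.
Checking each word:
  'bin' -> no
  'cot' -> MATCH
  'bin' -> no
  'log' -> no
  'tap' -> no
Matches: ['cot']
Count: 1

1


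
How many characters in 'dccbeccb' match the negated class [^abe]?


Negated class [^abe] matches any char NOT in {a, b, e}
Scanning 'dccbeccb':
  pos 0: 'd' -> MATCH
  pos 1: 'c' -> MATCH
  pos 2: 'c' -> MATCH
  pos 3: 'b' -> no (excluded)
  pos 4: 'e' -> no (excluded)
  pos 5: 'c' -> MATCH
  pos 6: 'c' -> MATCH
  pos 7: 'b' -> no (excluded)
Total matches: 5

5


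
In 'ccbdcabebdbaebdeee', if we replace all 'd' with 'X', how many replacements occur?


re.sub('d', 'X', text) replaces every occurrence of 'd' with 'X'.
Text: 'ccbdcabebdbaebdeee'
Scanning for 'd':
  pos 3: 'd' -> replacement #1
  pos 9: 'd' -> replacement #2
  pos 14: 'd' -> replacement #3
Total replacements: 3

3


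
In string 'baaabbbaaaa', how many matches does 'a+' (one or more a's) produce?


Pattern 'a+' matches one or more consecutive a's.
String: 'baaabbbaaaa'
Scanning for runs of a:
  Match 1: 'aaa' (length 3)
  Match 2: 'aaaa' (length 4)
Total matches: 2

2


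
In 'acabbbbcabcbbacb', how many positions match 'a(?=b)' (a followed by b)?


Lookahead 'a(?=b)' matches 'a' only when followed by 'b'.
String: 'acabbbbcabcbbacb'
Checking each position where char is 'a':
  pos 0: 'a' -> no (next='c')
  pos 2: 'a' -> MATCH (next='b')
  pos 8: 'a' -> MATCH (next='b')
  pos 13: 'a' -> no (next='c')
Matching positions: [2, 8]
Count: 2

2


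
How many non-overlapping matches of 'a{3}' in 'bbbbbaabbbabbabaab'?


Pattern 'a{3}' matches exactly 3 consecutive a's (greedy, non-overlapping).
String: 'bbbbbaabbbabbabaab'
Scanning for runs of a's:
  Run at pos 5: 'aa' (length 2) -> 0 match(es)
  Run at pos 10: 'a' (length 1) -> 0 match(es)
  Run at pos 13: 'a' (length 1) -> 0 match(es)
  Run at pos 15: 'aa' (length 2) -> 0 match(es)
Matches found: []
Total: 0

0


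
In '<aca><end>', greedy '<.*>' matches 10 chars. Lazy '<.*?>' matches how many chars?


Greedy '<.*>' tries to match as MUCH as possible.
Lazy '<.*?>' tries to match as LITTLE as possible.

String: '<aca><end>'
Greedy '<.*>' starts at first '<' and extends to the LAST '>': '<aca><end>' (10 chars)
Lazy '<.*?>' starts at first '<' and stops at the FIRST '>': '<aca>' (5 chars)

5


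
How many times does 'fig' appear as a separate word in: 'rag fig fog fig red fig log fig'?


Scanning each word for exact match 'fig':
  Word 1: 'rag' -> no
  Word 2: 'fig' -> MATCH
  Word 3: 'fog' -> no
  Word 4: 'fig' -> MATCH
  Word 5: 'red' -> no
  Word 6: 'fig' -> MATCH
  Word 7: 'log' -> no
  Word 8: 'fig' -> MATCH
Total matches: 4

4


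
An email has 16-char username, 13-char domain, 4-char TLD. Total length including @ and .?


An email address has format: username@domain.tld
Username length: 16
'@' character: 1
Domain length: 13
'.' character: 1
TLD length: 4
Total = 16 + 1 + 13 + 1 + 4 = 35

35


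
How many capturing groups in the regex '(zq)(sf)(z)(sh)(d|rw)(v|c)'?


To count capturing groups, count each '(' that starts a group.
Pattern: '(zq)(sf)(z)(sh)(d|rw)(v|c)'
Walking through the pattern:
  Position 0: '(' -> group #1
  Position 4: '(' -> group #2
  Position 8: '(' -> group #3
  Position 11: '(' -> group #4
  Position 15: '(' -> group #5
  Position 21: '(' -> group #6
Total capturing groups: 6

6


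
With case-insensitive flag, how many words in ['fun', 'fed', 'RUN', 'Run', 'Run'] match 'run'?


Case-insensitive matching: compare each word's lowercase form to 'run'.
  'fun' -> lower='fun' -> no
  'fed' -> lower='fed' -> no
  'RUN' -> lower='run' -> MATCH
  'Run' -> lower='run' -> MATCH
  'Run' -> lower='run' -> MATCH
Matches: ['RUN', 'Run', 'Run']
Count: 3

3


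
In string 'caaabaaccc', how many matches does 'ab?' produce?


Pattern 'ab?' matches 'a' optionally followed by 'b'.
String: 'caaabaaccc'
Scanning left to right for 'a' then checking next char:
  Match 1: 'a' (a not followed by b)
  Match 2: 'a' (a not followed by b)
  Match 3: 'ab' (a followed by b)
  Match 4: 'a' (a not followed by b)
  Match 5: 'a' (a not followed by b)
Total matches: 5

5


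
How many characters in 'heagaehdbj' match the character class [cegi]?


Character class [cegi] matches any of: {c, e, g, i}
Scanning string 'heagaehdbj' character by character:
  pos 0: 'h' -> no
  pos 1: 'e' -> MATCH
  pos 2: 'a' -> no
  pos 3: 'g' -> MATCH
  pos 4: 'a' -> no
  pos 5: 'e' -> MATCH
  pos 6: 'h' -> no
  pos 7: 'd' -> no
  pos 8: 'b' -> no
  pos 9: 'j' -> no
Total matches: 3

3


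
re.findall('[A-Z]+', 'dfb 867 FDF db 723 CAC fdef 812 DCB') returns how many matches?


Pattern '[A-Z]+' finds one or more uppercase letters.
Text: 'dfb 867 FDF db 723 CAC fdef 812 DCB'
Scanning for matches:
  Match 1: 'FDF'
  Match 2: 'CAC'
  Match 3: 'DCB'
Total matches: 3

3


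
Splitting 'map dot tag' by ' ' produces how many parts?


Splitting by ' ' breaks the string at each occurrence of the separator.
Text: 'map dot tag'
Parts after split:
  Part 1: 'map'
  Part 2: 'dot'
  Part 3: 'tag'
Total parts: 3

3


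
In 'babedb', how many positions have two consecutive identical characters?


Looking for consecutive identical characters in 'babedb':
  pos 0-1: 'b' vs 'a' -> different
  pos 1-2: 'a' vs 'b' -> different
  pos 2-3: 'b' vs 'e' -> different
  pos 3-4: 'e' vs 'd' -> different
  pos 4-5: 'd' vs 'b' -> different
Consecutive identical pairs: []
Count: 0

0


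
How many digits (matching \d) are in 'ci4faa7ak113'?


\d matches any digit 0-9.
Scanning 'ci4faa7ak113':
  pos 2: '4' -> DIGIT
  pos 6: '7' -> DIGIT
  pos 9: '1' -> DIGIT
  pos 10: '1' -> DIGIT
  pos 11: '3' -> DIGIT
Digits found: ['4', '7', '1', '1', '3']
Total: 5

5


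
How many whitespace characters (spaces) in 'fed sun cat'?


\s matches whitespace characters (spaces, tabs, etc.).
Text: 'fed sun cat'
This text has 3 words separated by spaces.
Number of spaces = number of words - 1 = 3 - 1 = 2

2


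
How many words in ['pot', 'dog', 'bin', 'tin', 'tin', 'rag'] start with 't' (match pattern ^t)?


Pattern ^t anchors to start of word. Check which words begin with 't':
  'pot' -> no
  'dog' -> no
  'bin' -> no
  'tin' -> MATCH (starts with 't')
  'tin' -> MATCH (starts with 't')
  'rag' -> no
Matching words: ['tin', 'tin']
Count: 2

2


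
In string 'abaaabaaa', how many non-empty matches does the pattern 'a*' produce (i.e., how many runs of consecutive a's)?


Pattern 'a*' matches zero or more a's. We want non-empty runs of consecutive a's.
String: 'abaaabaaa'
Walking through the string to find runs of a's:
  Run 1: positions 0-0 -> 'a'
  Run 2: positions 2-4 -> 'aaa'
  Run 3: positions 6-8 -> 'aaa'
Non-empty runs found: ['a', 'aaa', 'aaa']
Count: 3

3


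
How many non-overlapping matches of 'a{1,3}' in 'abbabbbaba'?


Pattern 'a{1,3}' matches between 1 and 3 consecutive a's (greedy).
String: 'abbabbbaba'
Finding runs of a's and applying greedy matching:
  Run at pos 0: 'a' (length 1)
  Run at pos 3: 'a' (length 1)
  Run at pos 7: 'a' (length 1)
  Run at pos 9: 'a' (length 1)
Matches: ['a', 'a', 'a', 'a']
Count: 4

4


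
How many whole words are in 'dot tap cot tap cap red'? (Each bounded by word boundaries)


Word boundaries (\b) mark the start/end of each word.
Text: 'dot tap cot tap cap red'
Splitting by whitespace:
  Word 1: 'dot'
  Word 2: 'tap'
  Word 3: 'cot'
  Word 4: 'tap'
  Word 5: 'cap'
  Word 6: 'red'
Total whole words: 6

6


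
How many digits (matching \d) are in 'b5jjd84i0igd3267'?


\d matches any digit 0-9.
Scanning 'b5jjd84i0igd3267':
  pos 1: '5' -> DIGIT
  pos 5: '8' -> DIGIT
  pos 6: '4' -> DIGIT
  pos 8: '0' -> DIGIT
  pos 12: '3' -> DIGIT
  pos 13: '2' -> DIGIT
  pos 14: '6' -> DIGIT
  pos 15: '7' -> DIGIT
Digits found: ['5', '8', '4', '0', '3', '2', '6', '7']
Total: 8

8


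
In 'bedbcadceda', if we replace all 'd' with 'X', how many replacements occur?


re.sub('d', 'X', text) replaces every occurrence of 'd' with 'X'.
Text: 'bedbcadceda'
Scanning for 'd':
  pos 2: 'd' -> replacement #1
  pos 6: 'd' -> replacement #2
  pos 9: 'd' -> replacement #3
Total replacements: 3

3


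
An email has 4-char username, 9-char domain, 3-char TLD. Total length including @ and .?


An email address has format: username@domain.tld
Username length: 4
'@' character: 1
Domain length: 9
'.' character: 1
TLD length: 3
Total = 4 + 1 + 9 + 1 + 3 = 18

18


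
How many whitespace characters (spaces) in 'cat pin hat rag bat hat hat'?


\s matches whitespace characters (spaces, tabs, etc.).
Text: 'cat pin hat rag bat hat hat'
This text has 7 words separated by spaces.
Number of spaces = number of words - 1 = 7 - 1 = 6

6


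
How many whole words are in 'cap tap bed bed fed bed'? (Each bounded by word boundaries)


Word boundaries (\b) mark the start/end of each word.
Text: 'cap tap bed bed fed bed'
Splitting by whitespace:
  Word 1: 'cap'
  Word 2: 'tap'
  Word 3: 'bed'
  Word 4: 'bed'
  Word 5: 'fed'
  Word 6: 'bed'
Total whole words: 6

6


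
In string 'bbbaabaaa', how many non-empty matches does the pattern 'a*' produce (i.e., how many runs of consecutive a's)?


Pattern 'a*' matches zero or more a's. We want non-empty runs of consecutive a's.
String: 'bbbaabaaa'
Walking through the string to find runs of a's:
  Run 1: positions 3-4 -> 'aa'
  Run 2: positions 6-8 -> 'aaa'
Non-empty runs found: ['aa', 'aaa']
Count: 2

2


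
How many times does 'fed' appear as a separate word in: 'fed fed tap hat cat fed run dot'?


Scanning each word for exact match 'fed':
  Word 1: 'fed' -> MATCH
  Word 2: 'fed' -> MATCH
  Word 3: 'tap' -> no
  Word 4: 'hat' -> no
  Word 5: 'cat' -> no
  Word 6: 'fed' -> MATCH
  Word 7: 'run' -> no
  Word 8: 'dot' -> no
Total matches: 3

3


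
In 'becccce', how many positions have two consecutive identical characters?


Looking for consecutive identical characters in 'becccce':
  pos 0-1: 'b' vs 'e' -> different
  pos 1-2: 'e' vs 'c' -> different
  pos 2-3: 'c' vs 'c' -> MATCH ('cc')
  pos 3-4: 'c' vs 'c' -> MATCH ('cc')
  pos 4-5: 'c' vs 'c' -> MATCH ('cc')
  pos 5-6: 'c' vs 'e' -> different
Consecutive identical pairs: ['cc', 'cc', 'cc']
Count: 3

3


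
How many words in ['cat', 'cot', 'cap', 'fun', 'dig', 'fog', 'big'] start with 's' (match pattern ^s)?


Pattern ^s anchors to start of word. Check which words begin with 's':
  'cat' -> no
  'cot' -> no
  'cap' -> no
  'fun' -> no
  'dig' -> no
  'fog' -> no
  'big' -> no
Matching words: []
Count: 0

0


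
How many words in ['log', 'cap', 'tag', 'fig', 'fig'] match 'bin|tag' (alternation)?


Alternation 'bin|tag' matches either 'bin' or 'tag'.
Checking each word:
  'log' -> no
  'cap' -> no
  'tag' -> MATCH
  'fig' -> no
  'fig' -> no
Matches: ['tag']
Count: 1

1


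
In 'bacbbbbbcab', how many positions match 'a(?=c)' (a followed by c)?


Lookahead 'a(?=c)' matches 'a' only when followed by 'c'.
String: 'bacbbbbbcab'
Checking each position where char is 'a':
  pos 1: 'a' -> MATCH (next='c')
  pos 9: 'a' -> no (next='b')
Matching positions: [1]
Count: 1

1


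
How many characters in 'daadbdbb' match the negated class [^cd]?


Negated class [^cd] matches any char NOT in {c, d}
Scanning 'daadbdbb':
  pos 0: 'd' -> no (excluded)
  pos 1: 'a' -> MATCH
  pos 2: 'a' -> MATCH
  pos 3: 'd' -> no (excluded)
  pos 4: 'b' -> MATCH
  pos 5: 'd' -> no (excluded)
  pos 6: 'b' -> MATCH
  pos 7: 'b' -> MATCH
Total matches: 5

5


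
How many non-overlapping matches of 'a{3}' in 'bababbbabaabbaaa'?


Pattern 'a{3}' matches exactly 3 consecutive a's (greedy, non-overlapping).
String: 'bababbbabaabbaaa'
Scanning for runs of a's:
  Run at pos 1: 'a' (length 1) -> 0 match(es)
  Run at pos 3: 'a' (length 1) -> 0 match(es)
  Run at pos 7: 'a' (length 1) -> 0 match(es)
  Run at pos 9: 'aa' (length 2) -> 0 match(es)
  Run at pos 13: 'aaa' (length 3) -> 1 match(es)
Matches found: ['aaa']
Total: 1

1


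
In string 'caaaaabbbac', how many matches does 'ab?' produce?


Pattern 'ab?' matches 'a' optionally followed by 'b'.
String: 'caaaaabbbac'
Scanning left to right for 'a' then checking next char:
  Match 1: 'a' (a not followed by b)
  Match 2: 'a' (a not followed by b)
  Match 3: 'a' (a not followed by b)
  Match 4: 'a' (a not followed by b)
  Match 5: 'ab' (a followed by b)
  Match 6: 'a' (a not followed by b)
Total matches: 6

6


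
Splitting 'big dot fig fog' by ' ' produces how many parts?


Splitting by ' ' breaks the string at each occurrence of the separator.
Text: 'big dot fig fog'
Parts after split:
  Part 1: 'big'
  Part 2: 'dot'
  Part 3: 'fig'
  Part 4: 'fog'
Total parts: 4

4


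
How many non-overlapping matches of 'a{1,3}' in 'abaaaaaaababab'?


Pattern 'a{1,3}' matches between 1 and 3 consecutive a's (greedy).
String: 'abaaaaaaababab'
Finding runs of a's and applying greedy matching:
  Run at pos 0: 'a' (length 1)
  Run at pos 2: 'aaaaaaa' (length 7)
  Run at pos 10: 'a' (length 1)
  Run at pos 12: 'a' (length 1)
Matches: ['a', 'aaa', 'aaa', 'a', 'a', 'a']
Count: 6

6


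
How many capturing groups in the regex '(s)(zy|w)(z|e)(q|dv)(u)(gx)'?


To count capturing groups, count each '(' that starts a group.
Pattern: '(s)(zy|w)(z|e)(q|dv)(u)(gx)'
Walking through the pattern:
  Position 0: '(' -> group #1
  Position 3: '(' -> group #2
  Position 9: '(' -> group #3
  Position 14: '(' -> group #4
  Position 20: '(' -> group #5
  Position 23: '(' -> group #6
Total capturing groups: 6

6


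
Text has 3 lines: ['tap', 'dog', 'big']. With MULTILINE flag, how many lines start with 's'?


With MULTILINE flag, ^ matches the start of each line.
Lines: ['tap', 'dog', 'big']
Checking which lines start with 's':
  Line 1: 'tap' -> no
  Line 2: 'dog' -> no
  Line 3: 'big' -> no
Matching lines: []
Count: 0

0


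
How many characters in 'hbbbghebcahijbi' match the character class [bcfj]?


Character class [bcfj] matches any of: {b, c, f, j}
Scanning string 'hbbbghebcahijbi' character by character:
  pos 0: 'h' -> no
  pos 1: 'b' -> MATCH
  pos 2: 'b' -> MATCH
  pos 3: 'b' -> MATCH
  pos 4: 'g' -> no
  pos 5: 'h' -> no
  pos 6: 'e' -> no
  pos 7: 'b' -> MATCH
  pos 8: 'c' -> MATCH
  pos 9: 'a' -> no
  pos 10: 'h' -> no
  pos 11: 'i' -> no
  pos 12: 'j' -> MATCH
  pos 13: 'b' -> MATCH
  pos 14: 'i' -> no
Total matches: 7

7


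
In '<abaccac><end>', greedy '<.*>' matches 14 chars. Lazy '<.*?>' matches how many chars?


Greedy '<.*>' tries to match as MUCH as possible.
Lazy '<.*?>' tries to match as LITTLE as possible.

String: '<abaccac><end>'
Greedy '<.*>' starts at first '<' and extends to the LAST '>': '<abaccac><end>' (14 chars)
Lazy '<.*?>' starts at first '<' and stops at the FIRST '>': '<abaccac>' (9 chars)

9


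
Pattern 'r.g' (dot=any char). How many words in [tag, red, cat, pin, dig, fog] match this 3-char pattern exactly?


Pattern 'r.g' means: starts with 'r', any single char, ends with 'g'.
Checking each word (must be exactly 3 chars):
  'tag' (len=3): no
  'red' (len=3): no
  'cat' (len=3): no
  'pin' (len=3): no
  'dig' (len=3): no
  'fog' (len=3): no
Matching words: []
Total: 0

0


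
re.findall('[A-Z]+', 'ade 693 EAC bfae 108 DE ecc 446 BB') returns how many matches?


Pattern '[A-Z]+' finds one or more uppercase letters.
Text: 'ade 693 EAC bfae 108 DE ecc 446 BB'
Scanning for matches:
  Match 1: 'EAC'
  Match 2: 'DE'
  Match 3: 'BB'
Total matches: 3

3


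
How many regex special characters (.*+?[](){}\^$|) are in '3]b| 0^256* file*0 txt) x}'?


Regex special characters are: . * + ? [ ] ( ) { } \ ^ $ |
Scanning '3]b| 0^256* file*0 txt) x}':
  pos 1: ']' -> SPECIAL
  pos 3: '|' -> SPECIAL
  pos 6: '^' -> SPECIAL
  pos 10: '*' -> SPECIAL
  pos 16: '*' -> SPECIAL
  pos 22: ')' -> SPECIAL
  pos 25: '}' -> SPECIAL
Special chars found: [']', '|', '^', '*', '*', ')', '}']
Total: 7

7


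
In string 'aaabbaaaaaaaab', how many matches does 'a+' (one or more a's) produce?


Pattern 'a+' matches one or more consecutive a's.
String: 'aaabbaaaaaaaab'
Scanning for runs of a:
  Match 1: 'aaa' (length 3)
  Match 2: 'aaaaaaaa' (length 8)
Total matches: 2

2


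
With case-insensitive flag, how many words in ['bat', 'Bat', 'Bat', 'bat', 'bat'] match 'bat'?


Case-insensitive matching: compare each word's lowercase form to 'bat'.
  'bat' -> lower='bat' -> MATCH
  'Bat' -> lower='bat' -> MATCH
  'Bat' -> lower='bat' -> MATCH
  'bat' -> lower='bat' -> MATCH
  'bat' -> lower='bat' -> MATCH
Matches: ['bat', 'Bat', 'Bat', 'bat', 'bat']
Count: 5

5


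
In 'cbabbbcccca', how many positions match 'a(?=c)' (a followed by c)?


Lookahead 'a(?=c)' matches 'a' only when followed by 'c'.
String: 'cbabbbcccca'
Checking each position where char is 'a':
  pos 2: 'a' -> no (next='b')
Matching positions: []
Count: 0

0
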